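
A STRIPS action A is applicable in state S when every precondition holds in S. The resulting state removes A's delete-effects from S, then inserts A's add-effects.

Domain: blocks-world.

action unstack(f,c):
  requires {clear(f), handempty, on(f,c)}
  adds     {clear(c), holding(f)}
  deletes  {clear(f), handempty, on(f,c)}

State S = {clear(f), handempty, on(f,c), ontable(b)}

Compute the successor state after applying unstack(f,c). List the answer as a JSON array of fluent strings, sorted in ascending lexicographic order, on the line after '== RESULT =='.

Compute (S \ del) ∪ add:
  pre ⊆ S: {clear(f), handempty, on(f,c)} ⊆ S  — applicable
  S \ del = {ontable(b)}
  ∪ add   = {clear(c), holding(f), ontable(b)}

== RESULT ==
["clear(c)", "holding(f)", "ontable(b)"]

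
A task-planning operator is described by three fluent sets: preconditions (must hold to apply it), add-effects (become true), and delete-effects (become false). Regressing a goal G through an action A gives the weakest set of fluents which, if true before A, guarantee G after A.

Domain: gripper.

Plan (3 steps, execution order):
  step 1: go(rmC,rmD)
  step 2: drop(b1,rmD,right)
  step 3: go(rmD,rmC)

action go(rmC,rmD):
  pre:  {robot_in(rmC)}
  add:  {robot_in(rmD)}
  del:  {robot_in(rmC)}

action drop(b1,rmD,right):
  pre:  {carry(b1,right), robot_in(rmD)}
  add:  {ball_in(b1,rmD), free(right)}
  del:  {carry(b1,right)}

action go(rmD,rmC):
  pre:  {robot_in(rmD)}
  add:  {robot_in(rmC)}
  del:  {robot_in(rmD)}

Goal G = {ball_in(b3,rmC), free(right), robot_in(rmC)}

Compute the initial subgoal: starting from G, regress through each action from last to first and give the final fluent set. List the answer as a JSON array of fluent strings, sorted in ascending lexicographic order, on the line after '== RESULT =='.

Regress step by step:
  through step 3 (go(rmD,rmC)): drop {robot_in(rmC)}, keep {ball_in(b3,rmC), free(right)}, require {robot_in(rmD)}
    → {ball_in(b3,rmC), free(right), robot_in(rmD)}
  through step 2 (drop(b1,rmD,right)): drop {free(right)}, keep {ball_in(b3,rmC), robot_in(rmD)}, require {carry(b1,right), robot_in(rmD)}
    → {ball_in(b3,rmC), carry(b1,right), robot_in(rmD)}
  through step 1 (go(rmC,rmD)): drop {robot_in(rmD)}, keep {ball_in(b3,rmC), carry(b1,right)}, require {robot_in(rmC)}
    → {ball_in(b3,rmC), carry(b1,right), robot_in(rmC)}

== RESULT ==
["ball_in(b3,rmC)", "carry(b1,right)", "robot_in(rmC)"]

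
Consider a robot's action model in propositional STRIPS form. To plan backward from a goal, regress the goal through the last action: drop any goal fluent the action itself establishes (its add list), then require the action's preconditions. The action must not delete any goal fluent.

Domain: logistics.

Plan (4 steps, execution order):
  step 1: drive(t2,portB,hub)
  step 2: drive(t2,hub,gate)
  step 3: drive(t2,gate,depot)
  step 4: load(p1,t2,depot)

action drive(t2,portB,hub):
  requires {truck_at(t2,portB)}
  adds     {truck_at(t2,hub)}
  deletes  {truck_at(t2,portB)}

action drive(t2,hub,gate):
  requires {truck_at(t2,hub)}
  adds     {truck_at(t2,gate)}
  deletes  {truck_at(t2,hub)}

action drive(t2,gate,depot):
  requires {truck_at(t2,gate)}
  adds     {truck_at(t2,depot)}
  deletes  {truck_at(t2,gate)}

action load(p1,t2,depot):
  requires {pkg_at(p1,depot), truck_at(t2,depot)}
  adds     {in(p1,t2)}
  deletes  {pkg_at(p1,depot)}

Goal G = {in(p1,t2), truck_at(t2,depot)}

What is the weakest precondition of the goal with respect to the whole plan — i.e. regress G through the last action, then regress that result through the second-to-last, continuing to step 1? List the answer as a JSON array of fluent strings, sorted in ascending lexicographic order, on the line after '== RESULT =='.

Work backward from the goal:
  through step 4 (load(p1,t2,depot)): drop {in(p1,t2)}, keep {truck_at(t2,depot)}, require {pkg_at(p1,depot), truck_at(t2,depot)}
    → {pkg_at(p1,depot), truck_at(t2,depot)}
  through step 3 (drive(t2,gate,depot)): drop {truck_at(t2,depot)}, keep {pkg_at(p1,depot)}, require {truck_at(t2,gate)}
    → {pkg_at(p1,depot), truck_at(t2,gate)}
  through step 2 (drive(t2,hub,gate)): drop {truck_at(t2,gate)}, keep {pkg_at(p1,depot)}, require {truck_at(t2,hub)}
    → {pkg_at(p1,depot), truck_at(t2,hub)}
  through step 1 (drive(t2,portB,hub)): drop {truck_at(t2,hub)}, keep {pkg_at(p1,depot)}, require {truck_at(t2,portB)}
    → {pkg_at(p1,depot), truck_at(t2,portB)}

== RESULT ==
["pkg_at(p1,depot)", "truck_at(t2,portB)"]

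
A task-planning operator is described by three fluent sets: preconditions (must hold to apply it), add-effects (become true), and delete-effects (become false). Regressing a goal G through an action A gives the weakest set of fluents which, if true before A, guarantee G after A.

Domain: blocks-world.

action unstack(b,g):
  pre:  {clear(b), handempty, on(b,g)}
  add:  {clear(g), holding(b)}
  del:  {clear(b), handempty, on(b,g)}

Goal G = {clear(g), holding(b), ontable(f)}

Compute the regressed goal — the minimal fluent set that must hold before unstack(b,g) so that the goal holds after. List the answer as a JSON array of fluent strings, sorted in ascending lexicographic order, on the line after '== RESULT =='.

Compute (G \ add) ∪ pre:
  G ∩ del = {}  (empty — regression defined)
  G \ add = {clear(g), holding(b), ontable(f)} \ {clear(g), holding(b)} = {ontable(f)}
  ∪ pre   = {ontable(f)} ∪ {clear(b), handempty, on(b,g)}
          = {clear(b), handempty, on(b,g), ontable(f)}

== RESULT ==
["clear(b)", "handempty", "on(b,g)", "ontable(f)"]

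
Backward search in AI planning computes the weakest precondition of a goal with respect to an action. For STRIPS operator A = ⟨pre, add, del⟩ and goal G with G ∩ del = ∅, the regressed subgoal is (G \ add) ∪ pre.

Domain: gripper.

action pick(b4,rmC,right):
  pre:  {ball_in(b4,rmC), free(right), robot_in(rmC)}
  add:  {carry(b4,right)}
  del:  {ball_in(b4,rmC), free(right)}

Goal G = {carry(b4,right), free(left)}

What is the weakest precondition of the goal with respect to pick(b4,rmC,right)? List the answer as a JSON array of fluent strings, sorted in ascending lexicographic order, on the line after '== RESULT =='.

Compute (G \ add) ∪ pre:
  G ∩ del = {}  (empty — regression defined)
  G \ add = {carry(b4,right), free(left)} \ {carry(b4,right)} = {free(left)}
  ∪ pre   = {free(left)} ∪ {ball_in(b4,rmC), free(right), robot_in(rmC)}
          = {ball_in(b4,rmC), free(left), free(right), robot_in(rmC)}

== RESULT ==
["ball_in(b4,rmC)", "free(left)", "free(right)", "robot_in(rmC)"]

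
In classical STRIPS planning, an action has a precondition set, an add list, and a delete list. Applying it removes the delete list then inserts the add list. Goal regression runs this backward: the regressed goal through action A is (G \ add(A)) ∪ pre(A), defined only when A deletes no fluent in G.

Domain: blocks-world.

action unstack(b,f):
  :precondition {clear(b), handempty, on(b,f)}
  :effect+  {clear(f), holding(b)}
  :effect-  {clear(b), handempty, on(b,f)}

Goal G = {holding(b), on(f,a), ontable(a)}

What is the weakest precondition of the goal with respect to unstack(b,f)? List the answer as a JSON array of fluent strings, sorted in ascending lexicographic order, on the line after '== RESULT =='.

Compute (G \ add) ∪ pre:
  G ∩ del = {}  (empty — regression defined)
  G \ add = {holding(b), on(f,a), ontable(a)} \ {clear(f), holding(b)} = {on(f,a), ontable(a)}
  ∪ pre   = {on(f,a), ontable(a)} ∪ {clear(b), handempty, on(b,f)}
          = {clear(b), handempty, on(b,f), on(f,a), ontable(a)}

== RESULT ==
["clear(b)", "handempty", "on(b,f)", "on(f,a)", "ontable(a)"]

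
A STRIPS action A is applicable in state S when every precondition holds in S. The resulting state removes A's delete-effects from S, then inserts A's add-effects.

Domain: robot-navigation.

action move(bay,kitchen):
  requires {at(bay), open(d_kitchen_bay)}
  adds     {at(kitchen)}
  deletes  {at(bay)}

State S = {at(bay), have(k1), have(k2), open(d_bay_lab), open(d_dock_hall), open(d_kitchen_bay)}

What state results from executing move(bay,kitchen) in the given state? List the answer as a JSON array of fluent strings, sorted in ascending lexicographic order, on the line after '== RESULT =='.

Progress:
  pre ⊆ S: {at(bay), open(d_kitchen_bay)} ⊆ S  — applicable
  S \ del = {have(k1), have(k2), open(d_bay_lab), open(d_dock_hall), open(d_kitchen_bay)}
  ∪ add   = {at(kitchen), have(k1), have(k2), open(d_bay_lab), open(d_dock_hall), open(d_kitchen_bay)}

== RESULT ==
["at(kitchen)", "have(k1)", "have(k2)", "open(d_bay_lab)", "open(d_dock_hall)", "open(d_kitchen_bay)"]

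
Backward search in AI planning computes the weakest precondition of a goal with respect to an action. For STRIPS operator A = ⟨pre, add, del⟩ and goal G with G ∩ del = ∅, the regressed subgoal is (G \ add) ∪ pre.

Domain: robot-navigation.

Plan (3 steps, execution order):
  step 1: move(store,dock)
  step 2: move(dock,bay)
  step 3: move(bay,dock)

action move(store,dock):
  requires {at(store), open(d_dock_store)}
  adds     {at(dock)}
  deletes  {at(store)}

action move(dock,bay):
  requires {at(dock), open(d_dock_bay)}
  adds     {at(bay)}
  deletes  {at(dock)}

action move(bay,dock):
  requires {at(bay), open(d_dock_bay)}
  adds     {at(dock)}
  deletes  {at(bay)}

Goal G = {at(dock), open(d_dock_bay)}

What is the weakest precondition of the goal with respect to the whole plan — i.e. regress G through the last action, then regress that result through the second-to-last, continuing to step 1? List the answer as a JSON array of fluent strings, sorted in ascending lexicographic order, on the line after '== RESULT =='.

Regress step by step:
  through step 3 (move(bay,dock)): drop {at(dock)}, keep {open(d_dock_bay)}, require {at(bay), open(d_dock_bay)}
    → {at(bay), open(d_dock_bay)}
  through step 2 (move(dock,bay)): drop {at(bay)}, keep {open(d_dock_bay)}, require {at(dock), open(d_dock_bay)}
    → {at(dock), open(d_dock_bay)}
  through step 1 (move(store,dock)): drop {at(dock)}, keep {open(d_dock_bay)}, require {at(store), open(d_dock_store)}
    → {at(store), open(d_dock_bay), open(d_dock_store)}

== RESULT ==
["at(store)", "open(d_dock_bay)", "open(d_dock_store)"]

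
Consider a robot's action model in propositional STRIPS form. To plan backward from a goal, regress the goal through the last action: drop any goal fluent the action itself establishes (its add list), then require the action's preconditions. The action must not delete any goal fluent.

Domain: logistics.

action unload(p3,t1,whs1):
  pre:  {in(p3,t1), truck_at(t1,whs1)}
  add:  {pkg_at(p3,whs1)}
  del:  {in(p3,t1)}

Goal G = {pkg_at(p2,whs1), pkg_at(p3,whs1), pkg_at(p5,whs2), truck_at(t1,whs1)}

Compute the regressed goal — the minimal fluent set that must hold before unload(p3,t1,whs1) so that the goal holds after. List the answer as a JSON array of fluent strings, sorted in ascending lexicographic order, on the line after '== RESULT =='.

Compute (G \ add) ∪ pre:
  G ∩ del = {}  (empty — regression defined)
  G \ add = {pkg_at(p2,whs1), pkg_at(p3,whs1), pkg_at(p5,whs2), truck_at(t1,whs1)} \ {pkg_at(p3,whs1)} = {pkg_at(p2,whs1), pkg_at(p5,whs2), truck_at(t1,whs1)}
  ∪ pre   = {pkg_at(p2,whs1), pkg_at(p5,whs2), truck_at(t1,whs1)} ∪ {in(p3,t1), truck_at(t1,whs1)}
          = {in(p3,t1), pkg_at(p2,whs1), pkg_at(p5,whs2), truck_at(t1,whs1)}

== RESULT ==
["in(p3,t1)", "pkg_at(p2,whs1)", "pkg_at(p5,whs2)", "truck_at(t1,whs1)"]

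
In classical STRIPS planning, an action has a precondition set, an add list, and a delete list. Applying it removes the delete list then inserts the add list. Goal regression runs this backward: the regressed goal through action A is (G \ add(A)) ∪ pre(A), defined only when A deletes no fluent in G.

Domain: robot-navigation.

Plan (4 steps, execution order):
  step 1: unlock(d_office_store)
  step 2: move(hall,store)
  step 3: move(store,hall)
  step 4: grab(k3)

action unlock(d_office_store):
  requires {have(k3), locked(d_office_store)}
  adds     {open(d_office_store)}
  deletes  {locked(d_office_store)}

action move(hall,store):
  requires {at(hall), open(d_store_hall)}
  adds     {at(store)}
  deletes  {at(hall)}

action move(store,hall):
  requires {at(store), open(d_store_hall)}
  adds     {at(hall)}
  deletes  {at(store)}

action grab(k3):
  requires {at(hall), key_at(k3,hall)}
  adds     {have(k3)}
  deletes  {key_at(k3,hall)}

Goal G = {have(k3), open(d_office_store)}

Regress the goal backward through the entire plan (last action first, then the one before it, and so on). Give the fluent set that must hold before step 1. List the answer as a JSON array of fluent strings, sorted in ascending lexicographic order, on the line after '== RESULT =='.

Regress step by step:
  through step 4 (grab(k3)): drop {have(k3)}, keep {open(d_office_store)}, require {at(hall), key_at(k3,hall)}
    → {at(hall), key_at(k3,hall), open(d_office_store)}
  through step 3 (move(store,hall)): drop {at(hall)}, keep {key_at(k3,hall), open(d_office_store)}, require {at(store), open(d_store_hall)}
    → {at(store), key_at(k3,hall), open(d_office_store), open(d_store_hall)}
  through step 2 (move(hall,store)): drop {at(store)}, keep {key_at(k3,hall), open(d_office_store), open(d_store_hall)}, require {at(hall), open(d_store_hall)}
    → {at(hall), key_at(k3,hall), open(d_office_store), open(d_store_hall)}
  through step 1 (unlock(d_office_store)): drop {open(d_office_store)}, keep {at(hall), key_at(k3,hall), open(d_store_hall)}, require {have(k3), locked(d_office_store)}
    → {at(hall), have(k3), key_at(k3,hall), locked(d_office_store), open(d_store_hall)}

== RESULT ==
["at(hall)", "have(k3)", "key_at(k3,hall)", "locked(d_office_store)", "open(d_store_hall)"]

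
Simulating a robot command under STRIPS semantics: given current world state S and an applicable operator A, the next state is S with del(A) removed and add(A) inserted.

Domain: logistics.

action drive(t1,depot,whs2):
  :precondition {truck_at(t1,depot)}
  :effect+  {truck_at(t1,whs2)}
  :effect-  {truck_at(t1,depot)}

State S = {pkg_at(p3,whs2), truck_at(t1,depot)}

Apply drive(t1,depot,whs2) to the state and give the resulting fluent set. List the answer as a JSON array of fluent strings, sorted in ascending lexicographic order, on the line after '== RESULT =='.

Compute (S \ del) ∪ add:
  pre ⊆ S: {truck_at(t1,depot)} ⊆ S  — applicable
  S \ del = {pkg_at(p3,whs2)}
  ∪ add   = {pkg_at(p3,whs2), truck_at(t1,whs2)}

== RESULT ==
["pkg_at(p3,whs2)", "truck_at(t1,whs2)"]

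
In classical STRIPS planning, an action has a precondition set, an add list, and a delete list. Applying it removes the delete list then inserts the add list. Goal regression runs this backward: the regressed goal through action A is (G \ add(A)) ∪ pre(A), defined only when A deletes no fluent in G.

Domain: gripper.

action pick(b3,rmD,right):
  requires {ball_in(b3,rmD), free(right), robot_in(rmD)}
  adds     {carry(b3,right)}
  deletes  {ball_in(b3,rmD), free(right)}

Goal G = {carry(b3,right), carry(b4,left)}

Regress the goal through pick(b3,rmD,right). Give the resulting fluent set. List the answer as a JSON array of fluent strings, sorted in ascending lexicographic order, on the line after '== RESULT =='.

Compute (G \ add) ∪ pre:
  G ∩ del = {}  (empty — regression defined)
  G \ add = {carry(b3,right), carry(b4,left)} \ {carry(b3,right)} = {carry(b4,left)}
  ∪ pre   = {carry(b4,left)} ∪ {ball_in(b3,rmD), free(right), robot_in(rmD)}
          = {ball_in(b3,rmD), carry(b4,left), free(right), robot_in(rmD)}

== RESULT ==
["ball_in(b3,rmD)", "carry(b4,left)", "free(right)", "robot_in(rmD)"]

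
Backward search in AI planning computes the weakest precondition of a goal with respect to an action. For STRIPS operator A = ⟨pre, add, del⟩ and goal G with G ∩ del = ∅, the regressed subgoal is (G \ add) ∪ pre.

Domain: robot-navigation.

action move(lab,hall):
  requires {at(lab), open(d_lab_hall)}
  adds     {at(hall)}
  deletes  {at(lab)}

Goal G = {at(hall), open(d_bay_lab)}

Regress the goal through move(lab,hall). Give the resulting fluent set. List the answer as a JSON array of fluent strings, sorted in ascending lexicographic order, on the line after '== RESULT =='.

Regress:
  G ∩ del = {}  (empty — regression defined)
  G \ add = {at(hall), open(d_bay_lab)} \ {at(hall)} = {open(d_bay_lab)}
  ∪ pre   = {open(d_bay_lab)} ∪ {at(lab), open(d_lab_hall)}
          = {at(lab), open(d_bay_lab), open(d_lab_hall)}

== RESULT ==
["at(lab)", "open(d_bay_lab)", "open(d_lab_hall)"]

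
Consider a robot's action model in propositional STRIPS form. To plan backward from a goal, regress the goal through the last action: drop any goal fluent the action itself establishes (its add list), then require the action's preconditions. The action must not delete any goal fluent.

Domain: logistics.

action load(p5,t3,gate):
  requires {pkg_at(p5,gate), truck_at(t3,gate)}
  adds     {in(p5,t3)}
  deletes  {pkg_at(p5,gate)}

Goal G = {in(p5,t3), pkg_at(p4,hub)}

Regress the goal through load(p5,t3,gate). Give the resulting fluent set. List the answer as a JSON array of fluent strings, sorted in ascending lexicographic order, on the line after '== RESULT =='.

Regress:
  G ∩ del = {}  (empty — regression defined)
  G \ add = {in(p5,t3), pkg_at(p4,hub)} \ {in(p5,t3)} = {pkg_at(p4,hub)}
  ∪ pre   = {pkg_at(p4,hub)} ∪ {pkg_at(p5,gate), truck_at(t3,gate)}
          = {pkg_at(p4,hub), pkg_at(p5,gate), truck_at(t3,gate)}

== RESULT ==
["pkg_at(p4,hub)", "pkg_at(p5,gate)", "truck_at(t3,gate)"]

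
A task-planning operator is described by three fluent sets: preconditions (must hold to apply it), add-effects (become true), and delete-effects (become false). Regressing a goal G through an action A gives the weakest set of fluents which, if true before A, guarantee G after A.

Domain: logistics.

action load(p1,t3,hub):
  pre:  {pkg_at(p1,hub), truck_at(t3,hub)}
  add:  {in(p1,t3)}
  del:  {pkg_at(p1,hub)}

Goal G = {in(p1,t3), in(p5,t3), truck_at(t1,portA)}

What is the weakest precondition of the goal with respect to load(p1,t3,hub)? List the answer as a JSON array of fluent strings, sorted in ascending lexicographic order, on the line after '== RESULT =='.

Regress:
  G ∩ del = {}  (empty — regression defined)
  G \ add = {in(p1,t3), in(p5,t3), truck_at(t1,portA)} \ {in(p1,t3)} = {in(p5,t3), truck_at(t1,portA)}
  ∪ pre   = {in(p5,t3), truck_at(t1,portA)} ∪ {pkg_at(p1,hub), truck_at(t3,hub)}
          = {in(p5,t3), pkg_at(p1,hub), truck_at(t1,portA), truck_at(t3,hub)}

== RESULT ==
["in(p5,t3)", "pkg_at(p1,hub)", "truck_at(t1,portA)", "truck_at(t3,hub)"]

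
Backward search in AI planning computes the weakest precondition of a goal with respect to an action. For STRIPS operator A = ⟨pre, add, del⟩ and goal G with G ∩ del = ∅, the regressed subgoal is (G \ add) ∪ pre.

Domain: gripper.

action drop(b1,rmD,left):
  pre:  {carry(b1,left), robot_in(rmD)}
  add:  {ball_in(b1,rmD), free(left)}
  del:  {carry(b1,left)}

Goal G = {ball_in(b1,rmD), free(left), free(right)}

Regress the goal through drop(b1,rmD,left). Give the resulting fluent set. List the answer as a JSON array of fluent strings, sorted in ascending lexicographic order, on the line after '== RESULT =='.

Regress:
  G ∩ del = {}  (empty — regression defined)
  G \ add = {ball_in(b1,rmD), free(left), free(right)} \ {ball_in(b1,rmD), free(left)} = {free(right)}
  ∪ pre   = {free(right)} ∪ {carry(b1,left), robot_in(rmD)}
          = {carry(b1,left), free(right), robot_in(rmD)}

== RESULT ==
["carry(b1,left)", "free(right)", "robot_in(rmD)"]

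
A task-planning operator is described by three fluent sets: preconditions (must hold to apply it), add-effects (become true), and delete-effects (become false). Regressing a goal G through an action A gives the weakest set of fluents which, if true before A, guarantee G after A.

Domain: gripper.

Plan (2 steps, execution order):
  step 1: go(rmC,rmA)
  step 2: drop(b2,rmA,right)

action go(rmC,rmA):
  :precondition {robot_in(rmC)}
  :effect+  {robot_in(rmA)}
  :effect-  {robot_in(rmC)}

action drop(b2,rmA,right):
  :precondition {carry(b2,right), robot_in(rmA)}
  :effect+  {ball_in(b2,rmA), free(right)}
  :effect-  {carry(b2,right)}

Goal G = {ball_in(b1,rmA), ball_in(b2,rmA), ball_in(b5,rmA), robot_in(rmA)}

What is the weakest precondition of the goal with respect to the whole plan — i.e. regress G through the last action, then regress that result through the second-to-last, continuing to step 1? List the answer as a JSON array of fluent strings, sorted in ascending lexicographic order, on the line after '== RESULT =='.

Work backward from the goal:
  through step 2 (drop(b2,rmA,right)): drop {ball_in(b2,rmA)}, keep {ball_in(b1,rmA), ball_in(b5,rmA), robot_in(rmA)}, require {carry(b2,right), robot_in(rmA)}
    → {ball_in(b1,rmA), ball_in(b5,rmA), carry(b2,right), robot_in(rmA)}
  through step 1 (go(rmC,rmA)): drop {robot_in(rmA)}, keep {ball_in(b1,rmA), ball_in(b5,rmA), carry(b2,right)}, require {robot_in(rmC)}
    → {ball_in(b1,rmA), ball_in(b5,rmA), carry(b2,right), robot_in(rmC)}

== RESULT ==
["ball_in(b1,rmA)", "ball_in(b5,rmA)", "carry(b2,right)", "robot_in(rmC)"]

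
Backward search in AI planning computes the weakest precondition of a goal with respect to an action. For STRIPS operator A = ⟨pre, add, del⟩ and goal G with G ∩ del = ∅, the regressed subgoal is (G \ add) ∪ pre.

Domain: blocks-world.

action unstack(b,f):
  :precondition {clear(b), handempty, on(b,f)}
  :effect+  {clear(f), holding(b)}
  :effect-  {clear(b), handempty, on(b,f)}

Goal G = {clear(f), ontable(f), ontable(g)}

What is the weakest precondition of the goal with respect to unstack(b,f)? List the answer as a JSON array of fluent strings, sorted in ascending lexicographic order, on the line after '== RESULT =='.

Regress:
  G ∩ del = {}  (empty — regression defined)
  G \ add = {clear(f), ontable(f), ontable(g)} \ {clear(f), holding(b)} = {ontable(f), ontable(g)}
  ∪ pre   = {ontable(f), ontable(g)} ∪ {clear(b), handempty, on(b,f)}
          = {clear(b), handempty, on(b,f), ontable(f), ontable(g)}

== RESULT ==
["clear(b)", "handempty", "on(b,f)", "ontable(f)", "ontable(g)"]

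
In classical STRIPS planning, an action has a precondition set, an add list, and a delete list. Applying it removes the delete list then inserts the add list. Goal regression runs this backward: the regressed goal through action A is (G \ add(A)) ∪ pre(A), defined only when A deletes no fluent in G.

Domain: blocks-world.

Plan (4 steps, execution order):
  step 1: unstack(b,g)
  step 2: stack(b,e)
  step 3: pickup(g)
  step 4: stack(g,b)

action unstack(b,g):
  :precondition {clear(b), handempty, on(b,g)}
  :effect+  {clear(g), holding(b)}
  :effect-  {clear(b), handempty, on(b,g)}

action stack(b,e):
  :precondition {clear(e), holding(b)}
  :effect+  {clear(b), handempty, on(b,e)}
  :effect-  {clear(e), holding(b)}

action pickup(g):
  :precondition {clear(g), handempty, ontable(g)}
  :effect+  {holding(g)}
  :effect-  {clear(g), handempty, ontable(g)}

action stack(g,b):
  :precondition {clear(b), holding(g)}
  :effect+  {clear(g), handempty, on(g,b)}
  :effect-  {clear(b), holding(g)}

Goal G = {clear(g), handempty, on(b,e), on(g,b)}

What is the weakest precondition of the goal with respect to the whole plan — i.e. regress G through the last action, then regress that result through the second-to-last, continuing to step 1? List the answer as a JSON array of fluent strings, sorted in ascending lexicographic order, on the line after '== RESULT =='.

Work backward from the goal:
  through step 4 (stack(g,b)): drop {clear(g), handempty, on(g,b)}, keep {on(b,e)}, require {clear(b), holding(g)}
    → {clear(b), holding(g), on(b,e)}
  through step 3 (pickup(g)): drop {holding(g)}, keep {clear(b), on(b,e)}, require {clear(g), handempty, ontable(g)}
    → {clear(b), clear(g), handempty, on(b,e), ontable(g)}
  through step 2 (stack(b,e)): drop {clear(b), handempty, on(b,e)}, keep {clear(g), ontable(g)}, require {clear(e), holding(b)}
    → {clear(e), clear(g), holding(b), ontable(g)}
  through step 1 (unstack(b,g)): drop {clear(g), holding(b)}, keep {clear(e), ontable(g)}, require {clear(b), handempty, on(b,g)}
    → {clear(b), clear(e), handempty, on(b,g), ontable(g)}

== RESULT ==
["clear(b)", "clear(e)", "handempty", "on(b,g)", "ontable(g)"]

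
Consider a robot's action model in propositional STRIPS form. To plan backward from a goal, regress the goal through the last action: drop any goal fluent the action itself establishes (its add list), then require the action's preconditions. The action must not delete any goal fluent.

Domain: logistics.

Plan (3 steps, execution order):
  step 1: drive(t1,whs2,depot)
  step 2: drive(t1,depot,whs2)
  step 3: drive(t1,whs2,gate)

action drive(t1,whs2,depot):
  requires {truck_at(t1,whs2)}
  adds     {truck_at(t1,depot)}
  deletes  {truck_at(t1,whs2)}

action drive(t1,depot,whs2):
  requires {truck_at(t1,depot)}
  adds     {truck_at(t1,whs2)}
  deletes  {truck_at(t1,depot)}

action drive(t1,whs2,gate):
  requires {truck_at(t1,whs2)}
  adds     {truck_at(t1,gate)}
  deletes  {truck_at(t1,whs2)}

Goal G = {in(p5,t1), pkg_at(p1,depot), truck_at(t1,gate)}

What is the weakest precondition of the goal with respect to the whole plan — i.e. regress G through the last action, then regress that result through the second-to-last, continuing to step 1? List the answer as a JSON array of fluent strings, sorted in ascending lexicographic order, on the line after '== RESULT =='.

Regress step by step:
  through step 3 (drive(t1,whs2,gate)): drop {truck_at(t1,gate)}, keep {in(p5,t1), pkg_at(p1,depot)}, require {truck_at(t1,whs2)}
    → {in(p5,t1), pkg_at(p1,depot), truck_at(t1,whs2)}
  through step 2 (drive(t1,depot,whs2)): drop {truck_at(t1,whs2)}, keep {in(p5,t1), pkg_at(p1,depot)}, require {truck_at(t1,depot)}
    → {in(p5,t1), pkg_at(p1,depot), truck_at(t1,depot)}
  through step 1 (drive(t1,whs2,depot)): drop {truck_at(t1,depot)}, keep {in(p5,t1), pkg_at(p1,depot)}, require {truck_at(t1,whs2)}
    → {in(p5,t1), pkg_at(p1,depot), truck_at(t1,whs2)}

== RESULT ==
["in(p5,t1)", "pkg_at(p1,depot)", "truck_at(t1,whs2)"]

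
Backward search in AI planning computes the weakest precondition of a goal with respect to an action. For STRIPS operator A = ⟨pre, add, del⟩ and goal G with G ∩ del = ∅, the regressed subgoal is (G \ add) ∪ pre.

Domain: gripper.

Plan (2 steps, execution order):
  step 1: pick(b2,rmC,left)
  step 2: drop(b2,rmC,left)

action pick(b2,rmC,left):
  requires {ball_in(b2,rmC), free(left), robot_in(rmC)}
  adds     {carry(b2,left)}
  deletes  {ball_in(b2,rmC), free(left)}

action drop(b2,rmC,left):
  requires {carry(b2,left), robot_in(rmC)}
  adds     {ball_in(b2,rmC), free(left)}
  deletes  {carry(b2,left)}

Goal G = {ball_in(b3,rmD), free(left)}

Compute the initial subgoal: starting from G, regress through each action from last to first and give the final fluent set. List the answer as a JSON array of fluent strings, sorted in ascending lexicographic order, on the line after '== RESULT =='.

Regress step by step:
  through step 2 (drop(b2,rmC,left)): drop {free(left)}, keep {ball_in(b3,rmD)}, require {carry(b2,left), robot_in(rmC)}
    → {ball_in(b3,rmD), carry(b2,left), robot_in(rmC)}
  through step 1 (pick(b2,rmC,left)): drop {carry(b2,left)}, keep {ball_in(b3,rmD), robot_in(rmC)}, require {ball_in(b2,rmC), free(left), robot_in(rmC)}
    → {ball_in(b2,rmC), ball_in(b3,rmD), free(left), robot_in(rmC)}

== RESULT ==
["ball_in(b2,rmC)", "ball_in(b3,rmD)", "free(left)", "robot_in(rmC)"]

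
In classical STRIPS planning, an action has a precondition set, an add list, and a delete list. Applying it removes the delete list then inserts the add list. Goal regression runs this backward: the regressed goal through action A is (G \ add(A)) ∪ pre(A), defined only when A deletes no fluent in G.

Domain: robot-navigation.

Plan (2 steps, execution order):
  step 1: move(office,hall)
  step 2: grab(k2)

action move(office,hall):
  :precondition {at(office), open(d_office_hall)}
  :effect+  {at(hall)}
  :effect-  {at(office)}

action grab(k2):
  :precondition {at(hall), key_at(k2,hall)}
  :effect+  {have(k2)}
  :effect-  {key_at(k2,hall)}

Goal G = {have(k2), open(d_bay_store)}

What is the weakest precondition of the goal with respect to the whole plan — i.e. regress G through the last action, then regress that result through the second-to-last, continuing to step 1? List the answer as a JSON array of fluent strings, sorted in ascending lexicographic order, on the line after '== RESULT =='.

Work backward from the goal:
  through step 2 (grab(k2)): drop {have(k2)}, keep {open(d_bay_store)}, require {at(hall), key_at(k2,hall)}
    → {at(hall), key_at(k2,hall), open(d_bay_store)}
  through step 1 (move(office,hall)): drop {at(hall)}, keep {key_at(k2,hall), open(d_bay_store)}, require {at(office), open(d_office_hall)}
    → {at(office), key_at(k2,hall), open(d_bay_store), open(d_office_hall)}

== RESULT ==
["at(office)", "key_at(k2,hall)", "open(d_bay_store)", "open(d_office_hall)"]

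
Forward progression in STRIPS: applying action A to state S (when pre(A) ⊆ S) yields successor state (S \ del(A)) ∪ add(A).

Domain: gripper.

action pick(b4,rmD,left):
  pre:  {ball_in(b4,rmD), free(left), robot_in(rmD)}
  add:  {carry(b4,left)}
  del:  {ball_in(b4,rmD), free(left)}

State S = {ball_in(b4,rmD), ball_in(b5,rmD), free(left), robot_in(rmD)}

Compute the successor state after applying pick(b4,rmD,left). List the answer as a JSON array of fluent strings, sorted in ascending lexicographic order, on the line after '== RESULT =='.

Compute (S \ del) ∪ add:
  pre ⊆ S: {ball_in(b4,rmD), free(left), robot_in(rmD)} ⊆ S  — applicable
  S \ del = {ball_in(b5,rmD), robot_in(rmD)}
  ∪ add   = {ball_in(b5,rmD), carry(b4,left), robot_in(rmD)}

== RESULT ==
["ball_in(b5,rmD)", "carry(b4,left)", "robot_in(rmD)"]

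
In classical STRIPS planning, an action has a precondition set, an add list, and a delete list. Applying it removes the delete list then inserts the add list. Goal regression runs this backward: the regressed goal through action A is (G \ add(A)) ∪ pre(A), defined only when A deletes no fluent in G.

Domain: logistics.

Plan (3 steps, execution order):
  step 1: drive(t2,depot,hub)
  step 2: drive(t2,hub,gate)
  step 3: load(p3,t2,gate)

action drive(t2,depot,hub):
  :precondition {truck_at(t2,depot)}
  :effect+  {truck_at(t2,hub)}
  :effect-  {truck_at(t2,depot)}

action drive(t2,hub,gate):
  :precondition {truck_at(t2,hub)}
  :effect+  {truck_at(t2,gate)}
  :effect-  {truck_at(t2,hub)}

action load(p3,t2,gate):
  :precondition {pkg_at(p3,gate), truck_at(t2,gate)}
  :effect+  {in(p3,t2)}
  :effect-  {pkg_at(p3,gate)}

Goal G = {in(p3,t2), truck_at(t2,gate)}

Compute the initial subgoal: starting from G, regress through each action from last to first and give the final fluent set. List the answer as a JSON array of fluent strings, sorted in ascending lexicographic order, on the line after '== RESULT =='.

Regress step by step:
  through step 3 (load(p3,t2,gate)): drop {in(p3,t2)}, keep {truck_at(t2,gate)}, require {pkg_at(p3,gate), truck_at(t2,gate)}
    → {pkg_at(p3,gate), truck_at(t2,gate)}
  through step 2 (drive(t2,hub,gate)): drop {truck_at(t2,gate)}, keep {pkg_at(p3,gate)}, require {truck_at(t2,hub)}
    → {pkg_at(p3,gate), truck_at(t2,hub)}
  through step 1 (drive(t2,depot,hub)): drop {truck_at(t2,hub)}, keep {pkg_at(p3,gate)}, require {truck_at(t2,depot)}
    → {pkg_at(p3,gate), truck_at(t2,depot)}

== RESULT ==
["pkg_at(p3,gate)", "truck_at(t2,depot)"]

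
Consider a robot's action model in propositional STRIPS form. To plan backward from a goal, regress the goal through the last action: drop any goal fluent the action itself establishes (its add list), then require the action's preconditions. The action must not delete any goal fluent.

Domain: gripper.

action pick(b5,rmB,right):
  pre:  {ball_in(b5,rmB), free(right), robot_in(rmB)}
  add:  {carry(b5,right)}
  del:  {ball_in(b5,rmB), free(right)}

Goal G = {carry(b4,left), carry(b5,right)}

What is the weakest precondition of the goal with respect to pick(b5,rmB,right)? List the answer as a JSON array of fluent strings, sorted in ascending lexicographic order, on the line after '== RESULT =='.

Regress:
  G ∩ del = {}  (empty — regression defined)
  G \ add = {carry(b4,left), carry(b5,right)} \ {carry(b5,right)} = {carry(b4,left)}
  ∪ pre   = {carry(b4,left)} ∪ {ball_in(b5,rmB), free(right), robot_in(rmB)}
          = {ball_in(b5,rmB), carry(b4,left), free(right), robot_in(rmB)}

== RESULT ==
["ball_in(b5,rmB)", "carry(b4,left)", "free(right)", "robot_in(rmB)"]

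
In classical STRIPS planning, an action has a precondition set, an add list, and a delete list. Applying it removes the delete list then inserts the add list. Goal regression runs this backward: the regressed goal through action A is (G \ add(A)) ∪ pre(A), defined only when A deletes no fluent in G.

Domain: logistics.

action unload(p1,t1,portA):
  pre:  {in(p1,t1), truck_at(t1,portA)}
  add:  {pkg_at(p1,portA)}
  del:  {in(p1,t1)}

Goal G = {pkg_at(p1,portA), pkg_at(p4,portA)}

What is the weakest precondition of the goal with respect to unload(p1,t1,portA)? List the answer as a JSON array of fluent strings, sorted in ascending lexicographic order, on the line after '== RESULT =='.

Compute (G \ add) ∪ pre:
  G ∩ del = {}  (empty — regression defined)
  G \ add = {pkg_at(p1,portA), pkg_at(p4,portA)} \ {pkg_at(p1,portA)} = {pkg_at(p4,portA)}
  ∪ pre   = {pkg_at(p4,portA)} ∪ {in(p1,t1), truck_at(t1,portA)}
          = {in(p1,t1), pkg_at(p4,portA), truck_at(t1,portA)}

== RESULT ==
["in(p1,t1)", "pkg_at(p4,portA)", "truck_at(t1,portA)"]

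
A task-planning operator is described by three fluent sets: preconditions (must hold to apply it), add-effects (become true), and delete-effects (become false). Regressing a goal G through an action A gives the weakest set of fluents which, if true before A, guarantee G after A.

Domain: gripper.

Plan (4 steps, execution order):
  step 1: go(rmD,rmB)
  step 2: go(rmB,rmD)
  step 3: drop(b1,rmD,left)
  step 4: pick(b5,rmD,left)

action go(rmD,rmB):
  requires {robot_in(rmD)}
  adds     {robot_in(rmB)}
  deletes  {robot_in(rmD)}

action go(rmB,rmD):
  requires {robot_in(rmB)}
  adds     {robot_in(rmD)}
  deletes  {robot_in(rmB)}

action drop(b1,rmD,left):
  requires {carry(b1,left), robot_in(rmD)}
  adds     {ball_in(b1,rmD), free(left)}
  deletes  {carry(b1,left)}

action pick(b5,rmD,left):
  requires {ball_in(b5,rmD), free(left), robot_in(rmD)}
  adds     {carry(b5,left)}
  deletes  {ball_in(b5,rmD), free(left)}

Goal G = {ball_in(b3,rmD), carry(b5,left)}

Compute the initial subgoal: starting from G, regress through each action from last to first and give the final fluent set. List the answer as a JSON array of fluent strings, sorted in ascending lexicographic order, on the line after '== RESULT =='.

Work backward from the goal:
  through step 4 (pick(b5,rmD,left)): drop {carry(b5,left)}, keep {ball_in(b3,rmD)}, require {ball_in(b5,rmD), free(left), robot_in(rmD)}
    → {ball_in(b3,rmD), ball_in(b5,rmD), free(left), robot_in(rmD)}
  through step 3 (drop(b1,rmD,left)): drop {free(left)}, keep {ball_in(b3,rmD), ball_in(b5,rmD), robot_in(rmD)}, require {carry(b1,left), robot_in(rmD)}
    → {ball_in(b3,rmD), ball_in(b5,rmD), carry(b1,left), robot_in(rmD)}
  through step 2 (go(rmB,rmD)): drop {robot_in(rmD)}, keep {ball_in(b3,rmD), ball_in(b5,rmD), carry(b1,left)}, require {robot_in(rmB)}
    → {ball_in(b3,rmD), ball_in(b5,rmD), carry(b1,left), robot_in(rmB)}
  through step 1 (go(rmD,rmB)): drop {robot_in(rmB)}, keep {ball_in(b3,rmD), ball_in(b5,rmD), carry(b1,left)}, require {robot_in(rmD)}
    → {ball_in(b3,rmD), ball_in(b5,rmD), carry(b1,left), robot_in(rmD)}

== RESULT ==
["ball_in(b3,rmD)", "ball_in(b5,rmD)", "carry(b1,left)", "robot_in(rmD)"]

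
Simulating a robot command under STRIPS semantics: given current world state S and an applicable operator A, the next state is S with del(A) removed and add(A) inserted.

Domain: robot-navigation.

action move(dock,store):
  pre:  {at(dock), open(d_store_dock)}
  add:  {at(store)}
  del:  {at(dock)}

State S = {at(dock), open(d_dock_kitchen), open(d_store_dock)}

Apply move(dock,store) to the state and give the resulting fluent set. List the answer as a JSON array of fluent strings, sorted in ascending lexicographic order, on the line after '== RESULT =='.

Compute (S \ del) ∪ add:
  pre ⊆ S: {at(dock), open(d_store_dock)} ⊆ S  — applicable
  S \ del = {open(d_dock_kitchen), open(d_store_dock)}
  ∪ add   = {at(store), open(d_dock_kitchen), open(d_store_dock)}

== RESULT ==
["at(store)", "open(d_dock_kitchen)", "open(d_store_dock)"]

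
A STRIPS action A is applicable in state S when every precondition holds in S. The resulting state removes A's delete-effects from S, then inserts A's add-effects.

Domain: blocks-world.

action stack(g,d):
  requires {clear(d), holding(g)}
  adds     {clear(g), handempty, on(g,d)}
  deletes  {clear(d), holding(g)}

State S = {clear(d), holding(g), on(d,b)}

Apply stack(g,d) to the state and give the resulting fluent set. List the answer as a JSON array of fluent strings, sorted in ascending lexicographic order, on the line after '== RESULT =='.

Progress:
  pre ⊆ S: {clear(d), holding(g)} ⊆ S  — applicable
  S \ del = {on(d,b)}
  ∪ add   = {clear(g), handempty, on(d,b), on(g,d)}

== RESULT ==
["clear(g)", "handempty", "on(d,b)", "on(g,d)"]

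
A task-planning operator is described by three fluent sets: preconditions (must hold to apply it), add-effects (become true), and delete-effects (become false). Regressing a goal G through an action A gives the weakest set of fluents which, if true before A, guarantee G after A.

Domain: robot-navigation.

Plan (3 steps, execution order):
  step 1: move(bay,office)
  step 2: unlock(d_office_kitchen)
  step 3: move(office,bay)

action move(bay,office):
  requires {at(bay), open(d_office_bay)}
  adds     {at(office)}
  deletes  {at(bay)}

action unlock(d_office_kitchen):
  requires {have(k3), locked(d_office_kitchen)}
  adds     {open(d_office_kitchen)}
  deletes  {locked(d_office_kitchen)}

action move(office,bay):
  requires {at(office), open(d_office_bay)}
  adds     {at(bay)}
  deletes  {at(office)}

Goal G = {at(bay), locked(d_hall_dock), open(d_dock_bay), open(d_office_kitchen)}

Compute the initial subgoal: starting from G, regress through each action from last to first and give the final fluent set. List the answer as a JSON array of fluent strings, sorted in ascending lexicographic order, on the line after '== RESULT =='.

Work backward from the goal:
  through step 3 (move(office,bay)): drop {at(bay)}, keep {locked(d_hall_dock), open(d_dock_bay), open(d_office_kitchen)}, require {at(office), open(d_office_bay)}
    → {at(office), locked(d_hall_dock), open(d_dock_bay), open(d_office_bay), open(d_office_kitchen)}
  through step 2 (unlock(d_office_kitchen)): drop {open(d_office_kitchen)}, keep {at(office), locked(d_hall_dock), open(d_dock_bay), open(d_office_bay)}, require {have(k3), locked(d_office_kitchen)}
    → {at(office), have(k3), locked(d_hall_dock), locked(d_office_kitchen), open(d_dock_bay), open(d_office_bay)}
  through step 1 (move(bay,office)): drop {at(office)}, keep {have(k3), locked(d_hall_dock), locked(d_office_kitchen), open(d_dock_bay), open(d_office_bay)}, require {at(bay), open(d_office_bay)}
    → {at(bay), have(k3), locked(d_hall_dock), locked(d_office_kitchen), open(d_dock_bay), open(d_office_bay)}

== RESULT ==
["at(bay)", "have(k3)", "locked(d_hall_dock)", "locked(d_office_kitchen)", "open(d_dock_bay)", "open(d_office_bay)"]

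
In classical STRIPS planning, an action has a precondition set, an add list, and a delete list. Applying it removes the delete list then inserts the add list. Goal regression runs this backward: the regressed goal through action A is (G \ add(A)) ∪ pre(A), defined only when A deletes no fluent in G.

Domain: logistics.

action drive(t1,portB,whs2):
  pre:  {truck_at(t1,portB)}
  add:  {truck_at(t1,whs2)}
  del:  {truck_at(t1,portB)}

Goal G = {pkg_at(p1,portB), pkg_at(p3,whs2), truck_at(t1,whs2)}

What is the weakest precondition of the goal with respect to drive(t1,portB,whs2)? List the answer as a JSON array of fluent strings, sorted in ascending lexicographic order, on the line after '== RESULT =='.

Regress:
  G ∩ del = {}  (empty — regression defined)
  G \ add = {pkg_at(p1,portB), pkg_at(p3,whs2), truck_at(t1,whs2)} \ {truck_at(t1,whs2)} = {pkg_at(p1,portB), pkg_at(p3,whs2)}
  ∪ pre   = {pkg_at(p1,portB), pkg_at(p3,whs2)} ∪ {truck_at(t1,portB)}
          = {pkg_at(p1,portB), pkg_at(p3,whs2), truck_at(t1,portB)}

== RESULT ==
["pkg_at(p1,portB)", "pkg_at(p3,whs2)", "truck_at(t1,portB)"]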